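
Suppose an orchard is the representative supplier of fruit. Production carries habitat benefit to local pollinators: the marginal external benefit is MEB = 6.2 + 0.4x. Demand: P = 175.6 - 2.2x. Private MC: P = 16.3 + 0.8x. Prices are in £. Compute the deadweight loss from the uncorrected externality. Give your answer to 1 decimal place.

DWL = £144.8

Market equilibrium (private): 16.3 + 0.8x = 175.6 - 2.2x → x_m = 53.1000.
Social marginal cost = private MC − MEB = 10.1 + 0.4x.
Set SMC = demand: 10.1 + 0.4x = 175.6 - 2.2x → x* = 63.6538.
The loss is the area between SMC and demand from x* to x_m; with linear curves that's a triangle of height MEB(x_m).
DWL = ½ × 10.5538 × 27.4400 = 144.7981.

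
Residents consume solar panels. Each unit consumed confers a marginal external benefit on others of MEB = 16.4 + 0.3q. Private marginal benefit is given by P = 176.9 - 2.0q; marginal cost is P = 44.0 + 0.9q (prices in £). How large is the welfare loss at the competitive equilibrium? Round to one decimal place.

Market equilibrium (private): 44.0 + 0.9q = 176.9 - 2.0q → q_m = 45.8276.
Social marginal benefit = demand + MEB = 193.3 - 1.7q.
Set SMB = MC: 193.3 - 1.7q = 44.0 + 0.9q → q* = 57.4231.
Height of the DWL triangle at q_m is SMB(q_m) − MC(q_m) = MEB(q_m) = 30.1483.
DWL = ½ × 11.5955 × 30.1483 = 174.7923.

DWL = £174.8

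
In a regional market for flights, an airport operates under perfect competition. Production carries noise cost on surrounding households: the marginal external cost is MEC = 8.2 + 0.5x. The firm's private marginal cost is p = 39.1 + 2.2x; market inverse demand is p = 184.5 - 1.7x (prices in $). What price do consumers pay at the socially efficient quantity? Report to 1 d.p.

P = $131.5

Social marginal cost = private MC + MEC = 47.3 + 2.7x.
Set SMC = demand: 47.3 + 2.7x = 184.5 - 1.7x → x* = 31.1818.
Consumer price on the demand curve at x*: 184.5 − 1.7×31.1818 = 131.4909.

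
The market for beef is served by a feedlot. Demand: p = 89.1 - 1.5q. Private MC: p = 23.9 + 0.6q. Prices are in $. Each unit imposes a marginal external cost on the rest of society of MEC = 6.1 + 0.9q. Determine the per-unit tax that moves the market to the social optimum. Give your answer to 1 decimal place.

Social marginal cost = private MC + MEC = 30.0 + 1.5q.
Set SMC = demand: 30.0 + 1.5q = 89.1 - 1.5q → q* = 19.7000.
The Pigouvian tax equals MEC at q*: 6.1 + 0.9×19.7000 = 23.8300.

tax = $23.8 per unit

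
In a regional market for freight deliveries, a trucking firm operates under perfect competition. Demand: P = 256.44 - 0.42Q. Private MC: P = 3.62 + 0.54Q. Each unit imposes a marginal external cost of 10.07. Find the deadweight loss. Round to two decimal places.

Market equilibrium (private): 3.62 + 0.54Q = 256.44 - 0.42Q → Q_m = 263.3542.
Social marginal cost = private MC + MEC = 13.69 + 0.54Q.
Set SMC = demand: 13.69 + 0.54Q = 256.44 - 0.42Q → Q* = 252.8646.
Between Q* and Q_m the wedge SMC − demand runs linearly from 0 to MEC(Q_m), so the loss is a triangle.
DWL = ½ × 10.4896 × 10.0700 = 52.8151.

DWL = 52.82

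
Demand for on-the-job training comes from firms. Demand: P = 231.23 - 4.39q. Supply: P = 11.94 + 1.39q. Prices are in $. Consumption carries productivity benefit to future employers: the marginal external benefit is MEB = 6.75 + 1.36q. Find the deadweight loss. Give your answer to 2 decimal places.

Market equilibrium (private): 11.94 + 1.39q = 231.23 - 4.39q → q_m = 37.9394.
Social marginal benefit = demand + MEB = 237.98 - 3.03q.
Set SMB = MC: 237.98 - 3.03q = 11.94 + 1.39q → q* = 51.1403.
The loss is the area between SMB and MC from q* to q_m; with linear curves that's a triangle of height MEB(q_m).
DWL = ½ × 13.2009 × 58.3476 = 385.1204.

DWL = $385.12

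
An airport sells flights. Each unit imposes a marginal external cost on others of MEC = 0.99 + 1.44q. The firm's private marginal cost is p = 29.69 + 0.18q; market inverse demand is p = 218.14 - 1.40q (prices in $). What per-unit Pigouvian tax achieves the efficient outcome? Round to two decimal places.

tax = $90.37 per unit

Social marginal cost = private MC + MEC = 30.68 + 1.62q.
Set SMC = demand: 30.68 + 1.62q = 218.14 - 1.40q → q* = 62.0728.
The Pigouvian tax equals MEC at q*: 0.99 + 1.44×62.0728 = 90.3748.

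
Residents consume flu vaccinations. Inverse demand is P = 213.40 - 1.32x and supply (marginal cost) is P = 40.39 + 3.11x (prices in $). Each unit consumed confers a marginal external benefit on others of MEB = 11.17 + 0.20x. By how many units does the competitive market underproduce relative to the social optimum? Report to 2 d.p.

4.49 units

Market equilibrium (private): 40.39 + 3.11x = 213.40 - 1.32x → x_m = 39.0542.
Social marginal benefit = demand + MEB = 224.57 - 1.12x.
Set SMB = MC: 224.57 - 1.12x = 40.39 + 3.11x → x* = 43.5414.
Gap = |39.0542 − 43.5414| = 4.4872.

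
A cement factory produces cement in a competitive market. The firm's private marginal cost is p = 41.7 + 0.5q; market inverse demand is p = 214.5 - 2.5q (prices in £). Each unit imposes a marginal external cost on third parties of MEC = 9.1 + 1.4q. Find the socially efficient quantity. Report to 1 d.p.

Social marginal cost = private MC + MEC = 50.8 + 1.9q.
Set SMC = demand: 50.8 + 1.9q = 214.5 - 2.5q → q* = 37.2045.

q* = 37.2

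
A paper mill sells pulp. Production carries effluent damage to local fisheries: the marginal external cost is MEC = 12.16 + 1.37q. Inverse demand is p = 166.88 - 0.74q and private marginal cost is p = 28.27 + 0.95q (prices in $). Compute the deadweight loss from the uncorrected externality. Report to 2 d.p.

Market equilibrium (private): 28.27 + 0.95q = 166.88 - 0.74q → q_m = 82.0178.
Social marginal cost = private MC + MEC = 40.43 + 2.32q.
Set SMC = demand: 40.43 + 2.32q = 166.88 - 0.74q → q* = 41.3235.
The welfare-loss triangle has base |q_m − q*| and height MEC(q_m) (the vertical gap between SMC and demand is zero at q* and MEC at q_m).
DWL = ½ × 40.6943 × 124.5243 = 2533.7146.

DWL = $2533.71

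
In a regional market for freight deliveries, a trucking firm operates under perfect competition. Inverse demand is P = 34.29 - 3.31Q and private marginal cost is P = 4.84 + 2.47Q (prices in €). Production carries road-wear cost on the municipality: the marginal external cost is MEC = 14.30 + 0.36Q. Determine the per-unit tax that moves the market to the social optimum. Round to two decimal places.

tax = €15.19 per unit

Social marginal cost = private MC + MEC = 19.14 + 2.83Q.
Set SMC = demand: 19.14 + 2.83Q = 34.29 - 3.31Q → Q* = 2.4674.
The Pigouvian tax equals MEC at Q*: 14.30 + 0.36×2.4674 = 15.1883.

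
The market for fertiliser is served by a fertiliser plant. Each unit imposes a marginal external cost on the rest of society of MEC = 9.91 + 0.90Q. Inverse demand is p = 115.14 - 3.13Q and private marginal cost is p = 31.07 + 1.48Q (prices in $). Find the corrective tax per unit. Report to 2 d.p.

Social marginal cost = private MC + MEC = 40.98 + 2.38Q.
Set SMC = demand: 40.98 + 2.38Q = 115.14 - 3.13Q → Q* = 13.4592.
The Pigouvian tax equals MEC at Q*: 9.91 + 0.90×13.4592 = 22.0233.

tax = $22.02 per unit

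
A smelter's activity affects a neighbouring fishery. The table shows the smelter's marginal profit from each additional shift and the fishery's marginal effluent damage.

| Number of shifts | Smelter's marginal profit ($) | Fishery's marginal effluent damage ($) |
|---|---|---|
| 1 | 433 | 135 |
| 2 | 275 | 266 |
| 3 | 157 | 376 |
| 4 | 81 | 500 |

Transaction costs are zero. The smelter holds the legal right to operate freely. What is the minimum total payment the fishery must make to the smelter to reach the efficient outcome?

$238

Left alone the smelter would choose level 4 (marginal profit stays positive).
Efficient level: k* = 2 (marginal profit ≥ marginal effluent damage through 2).
The fishery must at least cover the smelter's forgone profit from cutting 4→2: 157 + 81 = 238.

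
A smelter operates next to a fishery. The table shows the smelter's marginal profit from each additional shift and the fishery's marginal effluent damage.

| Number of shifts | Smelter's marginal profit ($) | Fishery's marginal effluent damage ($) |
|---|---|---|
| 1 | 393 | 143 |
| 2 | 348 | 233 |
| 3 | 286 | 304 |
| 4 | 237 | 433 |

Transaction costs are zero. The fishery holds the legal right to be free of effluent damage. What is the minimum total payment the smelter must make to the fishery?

Efficient level: marginal profit ≥ marginal effluent damage through level 2, so k* = 2.
With the fishery holding the right, the smelter must at least compensate total damage at k*: 143 + 233 = 376.

$376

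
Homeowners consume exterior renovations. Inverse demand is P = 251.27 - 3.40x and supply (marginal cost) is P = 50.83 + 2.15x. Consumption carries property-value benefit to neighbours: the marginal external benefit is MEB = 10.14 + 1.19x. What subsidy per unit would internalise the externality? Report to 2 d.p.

subsidy = 67.61 per unit

Social marginal benefit = demand + MEB = 261.41 - 2.21x.
Set SMB = MC: 261.41 - 2.21x = 50.83 + 2.15x → x* = 48.2982.
The Pigouvian subsidy equals MEB at x*: 10.14 + 1.19×48.2982 = 67.6149.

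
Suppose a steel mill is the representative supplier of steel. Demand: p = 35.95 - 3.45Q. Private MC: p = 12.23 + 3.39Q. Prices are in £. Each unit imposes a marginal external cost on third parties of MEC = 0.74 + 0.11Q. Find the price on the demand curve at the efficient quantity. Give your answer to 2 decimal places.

Social marginal cost = private MC + MEC = 12.97 + 3.50Q.
Set SMC = demand: 12.97 + 3.50Q = 35.95 - 3.45Q → Q* = 3.3065.
Consumer price on the demand curve at Q*: 35.95 − 3.45×3.3065 = 24.5426.

P = £24.54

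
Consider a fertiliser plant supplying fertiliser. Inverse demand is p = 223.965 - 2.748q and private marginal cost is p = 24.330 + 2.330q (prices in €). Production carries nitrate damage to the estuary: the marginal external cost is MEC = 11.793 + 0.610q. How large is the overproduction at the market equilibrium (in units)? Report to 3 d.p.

6.289 units

Market equilibrium (private): 24.330 + 2.330q = 223.965 - 2.748q → q_m = 39.3137.
Social marginal cost = private MC + MEC = 36.123 + 2.940q.
Set SMC = demand: 36.123 + 2.940q = 223.965 - 2.748q → q* = 33.0243.
Gap = |39.3137 − 33.0243| = 6.2894.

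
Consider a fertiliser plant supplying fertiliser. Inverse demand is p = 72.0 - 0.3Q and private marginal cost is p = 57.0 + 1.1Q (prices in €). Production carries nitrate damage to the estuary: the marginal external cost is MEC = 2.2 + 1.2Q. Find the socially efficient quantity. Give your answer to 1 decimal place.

Social marginal cost = private MC + MEC = 59.2 + 2.3Q.
Set SMC = demand: 59.2 + 2.3Q = 72.0 - 0.3Q → Q* = 4.9231.

Q* = 4.9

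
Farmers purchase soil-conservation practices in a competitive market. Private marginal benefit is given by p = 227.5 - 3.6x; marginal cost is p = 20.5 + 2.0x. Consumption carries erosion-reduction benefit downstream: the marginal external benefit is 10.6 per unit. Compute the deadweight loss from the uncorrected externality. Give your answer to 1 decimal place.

DWL = 10.0

Market equilibrium (private): 20.5 + 2.0x = 227.5 - 3.6x → x_m = 36.9643.
Social marginal benefit = demand + MEB = 238.1 - 3.6x.
Set SMB = MC: 238.1 - 3.6x = 20.5 + 2.0x → x* = 38.8571.
Between x* and x_m the wedge SMB − MC runs linearly from 0 to MEB(x_m), so the loss is a triangle.
DWL = ½ × 1.8928 × 10.6000 = 10.0318.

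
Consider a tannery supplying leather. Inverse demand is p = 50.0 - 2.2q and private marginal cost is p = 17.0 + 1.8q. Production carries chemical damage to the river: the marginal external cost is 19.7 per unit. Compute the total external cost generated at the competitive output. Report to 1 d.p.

Market equilibrium (private): 17.0 + 1.8q = 50.0 - 2.2q → q_m = 8.2500.
Total external cost = MEC × q_m = 19.7 × 8.2500 = 162.5250.

162.5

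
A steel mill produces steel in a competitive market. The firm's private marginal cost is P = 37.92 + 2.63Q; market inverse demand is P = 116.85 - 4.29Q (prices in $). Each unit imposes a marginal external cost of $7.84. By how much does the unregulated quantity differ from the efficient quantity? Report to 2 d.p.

1.13 units

Market equilibrium (private): 37.92 + 2.63Q = 116.85 - 4.29Q → Q_m = 11.4061.
Social marginal cost = private MC + MEC = 45.76 + 2.63Q.
Set SMC = demand: 45.76 + 2.63Q = 116.85 - 4.29Q → Q* = 10.2731.
Gap = |11.4061 − 10.2731| = 1.1330.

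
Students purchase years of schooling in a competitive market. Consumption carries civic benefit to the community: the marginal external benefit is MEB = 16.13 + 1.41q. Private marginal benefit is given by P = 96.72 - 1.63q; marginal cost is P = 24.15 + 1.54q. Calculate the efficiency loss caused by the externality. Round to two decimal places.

Market equilibrium (private): 24.15 + 1.54q = 96.72 - 1.63q → q_m = 22.8927.
Social marginal benefit = demand + MEB = 112.85 - 0.22q.
Set SMB = MC: 112.85 - 0.22q = 24.15 + 1.54q → q* = 50.3977.
Height of the DWL triangle at q_m is SMB(q_m) − MC(q_m) = MEB(q_m) = 48.4088.
DWL = ½ × 27.5050 × 48.4088 = 665.7420.

DWL = 665.74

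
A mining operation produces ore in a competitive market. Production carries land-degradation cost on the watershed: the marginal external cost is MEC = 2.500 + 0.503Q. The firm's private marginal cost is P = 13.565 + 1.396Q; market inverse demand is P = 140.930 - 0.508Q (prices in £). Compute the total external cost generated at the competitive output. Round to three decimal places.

Market equilibrium (private): 13.565 + 1.396Q = 140.930 - 0.508Q → Q_m = 66.8934.
Total external cost = ∫₀^{Q_m} (2.500 + 0.503Q) dQ = 2.500×66.8934 + ½×0.503×66.8934² = 1292.6273.

£1292.627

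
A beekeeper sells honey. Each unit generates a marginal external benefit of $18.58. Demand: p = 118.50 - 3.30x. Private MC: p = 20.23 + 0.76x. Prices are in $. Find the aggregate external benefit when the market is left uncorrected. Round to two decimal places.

Market equilibrium (private): 20.23 + 0.76x = 118.50 - 3.30x → x_m = 24.2044.
Total external benefit = MEB × x_m = 18.58 × 24.2044 = 449.7178.

$449.72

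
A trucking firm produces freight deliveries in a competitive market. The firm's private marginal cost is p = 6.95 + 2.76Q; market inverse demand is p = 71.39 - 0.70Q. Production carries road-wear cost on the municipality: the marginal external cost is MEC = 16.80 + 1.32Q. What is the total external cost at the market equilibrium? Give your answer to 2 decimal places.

541.82

Market equilibrium (private): 6.95 + 2.76Q = 71.39 - 0.70Q → Q_m = 18.6243.
Total external cost = ∫₀^{Q_m} (16.80 + 1.32Q) dQ = 16.80×18.6243 + ½×1.32×18.6243² = 541.8188.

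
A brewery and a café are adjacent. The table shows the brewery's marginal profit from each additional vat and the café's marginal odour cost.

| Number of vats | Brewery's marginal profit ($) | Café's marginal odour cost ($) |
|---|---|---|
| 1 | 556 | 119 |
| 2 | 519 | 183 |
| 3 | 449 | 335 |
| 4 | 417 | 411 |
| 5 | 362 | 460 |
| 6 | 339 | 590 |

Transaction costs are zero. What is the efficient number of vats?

4

Bargaining reaches the level where marginal profit last exceeds marginal odour cost.
That holds through level 4 (417 ≥ 411) but not at 5 (362 < 460).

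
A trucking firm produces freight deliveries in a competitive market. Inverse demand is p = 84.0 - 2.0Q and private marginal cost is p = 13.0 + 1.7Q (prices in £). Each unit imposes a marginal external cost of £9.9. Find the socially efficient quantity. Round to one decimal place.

Q* = 16.5

Social marginal cost = private MC + MEC = 22.9 + 1.7Q.
Set SMC = demand: 22.9 + 1.7Q = 84.0 - 2.0Q → Q* = 16.5135.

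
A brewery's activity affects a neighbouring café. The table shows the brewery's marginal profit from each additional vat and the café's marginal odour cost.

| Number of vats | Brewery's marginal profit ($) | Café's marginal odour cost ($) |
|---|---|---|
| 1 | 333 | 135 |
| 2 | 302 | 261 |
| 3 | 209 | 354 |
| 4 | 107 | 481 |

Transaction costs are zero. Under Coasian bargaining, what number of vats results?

Bargaining reaches the level where marginal profit last exceeds marginal odour cost.
That holds through level 2 (302 ≥ 261) but not at 3 (209 < 354).

2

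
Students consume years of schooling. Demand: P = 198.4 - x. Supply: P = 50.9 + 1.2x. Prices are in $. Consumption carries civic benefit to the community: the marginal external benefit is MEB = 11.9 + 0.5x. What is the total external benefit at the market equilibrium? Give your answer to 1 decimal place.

Market equilibrium (private): 50.9 + 1.2x = 198.4 - x → x_m = 67.0455.
Total external benefit = ∫₀^{x_m} (11.9 + 0.5x) dx = 11.9×67.0455 + ½×0.5×67.0455² = 1921.6162.

$1921.6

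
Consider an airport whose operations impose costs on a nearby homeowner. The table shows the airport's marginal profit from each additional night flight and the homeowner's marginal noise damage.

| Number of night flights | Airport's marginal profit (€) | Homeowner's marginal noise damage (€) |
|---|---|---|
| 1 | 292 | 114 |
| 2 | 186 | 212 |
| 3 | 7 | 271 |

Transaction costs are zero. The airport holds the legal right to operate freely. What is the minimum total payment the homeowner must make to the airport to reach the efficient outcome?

€193

Left alone the airport would choose level 3 (marginal profit stays positive).
Efficient level: k* = 1 (marginal profit ≥ marginal noise damage through 1).
The homeowner must at least cover the airport's forgone profit from cutting 3→1: 186 + 7 = 193.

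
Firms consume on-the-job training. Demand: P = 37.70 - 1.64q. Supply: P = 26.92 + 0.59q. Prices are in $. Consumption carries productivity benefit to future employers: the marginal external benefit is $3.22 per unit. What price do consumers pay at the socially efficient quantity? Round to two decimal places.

Social marginal benefit = demand + MEB = 40.92 - 1.64q.
Set SMB = MC: 40.92 - 1.64q = 26.92 + 0.59q → q* = 6.2780.
Consumer price on the demand curve at q*: 37.70 − 1.64×6.2780 = 27.4041.

P = $27.40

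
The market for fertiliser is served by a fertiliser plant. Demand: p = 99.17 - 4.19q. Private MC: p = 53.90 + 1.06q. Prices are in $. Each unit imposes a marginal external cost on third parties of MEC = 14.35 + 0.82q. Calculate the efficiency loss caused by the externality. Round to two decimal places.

Market equilibrium (private): 53.90 + 1.06q = 99.17 - 4.19q → q_m = 8.6229.
Social marginal cost = private MC + MEC = 68.25 + 1.88q.
Set SMC = demand: 68.25 + 1.88q = 99.17 - 4.19q → q* = 5.0939.
Between q* and q_m the wedge SMC − demand runs linearly from 0 to MEC(q_m), so the loss is a triangle.
DWL = ½ × 3.5290 × 21.4207 = 37.7968.

DWL = $37.80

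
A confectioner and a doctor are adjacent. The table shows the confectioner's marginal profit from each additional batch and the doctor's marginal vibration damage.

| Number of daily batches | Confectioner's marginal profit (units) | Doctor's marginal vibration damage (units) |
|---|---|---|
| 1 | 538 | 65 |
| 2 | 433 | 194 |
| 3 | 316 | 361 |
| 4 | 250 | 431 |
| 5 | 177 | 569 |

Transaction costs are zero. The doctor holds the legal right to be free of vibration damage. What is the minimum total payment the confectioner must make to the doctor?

Efficient level: marginal profit ≥ marginal vibration damage through level 2, so k* = 2.
With the doctor holding the right, the confectioner must at least compensate total damage at k*: 65 + 194 = 259.

259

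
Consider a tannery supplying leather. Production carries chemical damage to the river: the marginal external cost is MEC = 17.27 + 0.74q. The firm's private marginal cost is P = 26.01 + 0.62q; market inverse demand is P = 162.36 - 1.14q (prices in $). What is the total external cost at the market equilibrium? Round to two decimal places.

$3558.62

Market equilibrium (private): 26.01 + 0.62q = 162.36 - 1.14q → q_m = 77.4716.
Total external cost = ∫₀^{q_m} (17.27 + 0.74q) dq = 17.27×77.4716 + ½×0.74×77.4716² = 3558.6186.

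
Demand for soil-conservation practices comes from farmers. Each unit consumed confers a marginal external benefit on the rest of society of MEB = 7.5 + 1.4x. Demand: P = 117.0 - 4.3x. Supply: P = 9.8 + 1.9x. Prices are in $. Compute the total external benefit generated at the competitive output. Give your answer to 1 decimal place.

Market equilibrium (private): 9.8 + 1.9x = 117.0 - 4.3x → x_m = 17.2903.
Total external benefit = ∫₀^{x_m} (7.5 + 1.4x) dx = 7.5×17.2903 + ½×1.4×17.2903² = 338.9454.

$338.9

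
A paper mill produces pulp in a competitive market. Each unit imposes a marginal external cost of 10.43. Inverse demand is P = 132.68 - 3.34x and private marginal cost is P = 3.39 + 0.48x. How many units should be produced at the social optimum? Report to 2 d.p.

Social marginal cost = private MC + MEC = 13.82 + 0.48x.
Set SMC = demand: 13.82 + 0.48x = 132.68 - 3.34x → x* = 31.1152.

x* = 31.12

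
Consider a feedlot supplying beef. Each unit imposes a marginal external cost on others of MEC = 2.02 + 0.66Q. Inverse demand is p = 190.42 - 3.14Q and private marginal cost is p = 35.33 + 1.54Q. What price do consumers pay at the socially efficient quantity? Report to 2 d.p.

Social marginal cost = private MC + MEC = 37.35 + 2.20Q.
Set SMC = demand: 37.35 + 2.20Q = 190.42 - 3.14Q → Q* = 28.6648.
Consumer price on the demand curve at Q*: 190.42 − 3.14×28.6648 = 100.4125.

P = 100.41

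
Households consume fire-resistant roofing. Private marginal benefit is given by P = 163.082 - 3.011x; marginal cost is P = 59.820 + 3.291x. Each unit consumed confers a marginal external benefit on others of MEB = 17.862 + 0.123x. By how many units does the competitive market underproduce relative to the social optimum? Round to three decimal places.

3.217 units

Market equilibrium (private): 59.820 + 3.291x = 163.082 - 3.011x → x_m = 16.3856.
Social marginal benefit = demand + MEB = 180.944 - 2.888x.
Set SMB = MC: 180.944 - 2.888x = 59.820 + 3.291x → x* = 19.6025.
Gap = |16.3856 − 19.6025| = 3.2169.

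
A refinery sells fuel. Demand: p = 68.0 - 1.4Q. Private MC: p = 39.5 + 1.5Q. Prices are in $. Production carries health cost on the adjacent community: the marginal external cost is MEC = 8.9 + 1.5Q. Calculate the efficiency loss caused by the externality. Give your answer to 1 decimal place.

Market equilibrium (private): 39.5 + 1.5Q = 68.0 - 1.4Q → Q_m = 9.8276.
Social marginal cost = private MC + MEC = 48.4 + 3.0Q.
Set SMC = demand: 48.4 + 3.0Q = 68.0 - 1.4Q → Q* = 4.4545.
Between Q* and Q_m the wedge SMC − demand runs linearly from 0 to MEC(Q_m), so the loss is a triangle.
DWL = ½ × 5.3731 × 23.6414 = 63.5138.

DWL = $63.5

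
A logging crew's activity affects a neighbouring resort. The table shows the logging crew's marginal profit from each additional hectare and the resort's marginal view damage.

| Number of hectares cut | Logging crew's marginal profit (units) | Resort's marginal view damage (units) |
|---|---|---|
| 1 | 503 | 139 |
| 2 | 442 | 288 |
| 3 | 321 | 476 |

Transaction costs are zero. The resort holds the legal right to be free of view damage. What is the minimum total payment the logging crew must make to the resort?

Efficient level: marginal profit ≥ marginal view damage through level 2, so k* = 2.
With the resort holding the right, the logging crew must at least compensate total damage at k*: 139 + 288 = 427.

427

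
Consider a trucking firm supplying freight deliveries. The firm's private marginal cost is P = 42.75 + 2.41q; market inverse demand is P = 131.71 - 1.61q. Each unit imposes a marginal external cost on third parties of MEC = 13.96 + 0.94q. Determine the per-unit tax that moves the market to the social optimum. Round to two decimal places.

tax = 28.17 per unit

Social marginal cost = private MC + MEC = 56.71 + 3.35q.
Set SMC = demand: 56.71 + 3.35q = 131.71 - 1.61q → q* = 15.1210.
The Pigouvian tax equals MEC at q*: 13.96 + 0.94×15.1210 = 28.1737.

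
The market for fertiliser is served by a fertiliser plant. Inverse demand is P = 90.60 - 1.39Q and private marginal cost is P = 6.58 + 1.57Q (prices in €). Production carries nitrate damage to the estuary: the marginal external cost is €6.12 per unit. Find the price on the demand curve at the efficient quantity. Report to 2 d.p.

P = €54.02

Social marginal cost = private MC + MEC = 12.70 + 1.57Q.
Set SMC = demand: 12.70 + 1.57Q = 90.60 - 1.39Q → Q* = 26.3176.
Consumer price on the demand curve at Q*: 90.60 − 1.39×26.3176 = 54.0185.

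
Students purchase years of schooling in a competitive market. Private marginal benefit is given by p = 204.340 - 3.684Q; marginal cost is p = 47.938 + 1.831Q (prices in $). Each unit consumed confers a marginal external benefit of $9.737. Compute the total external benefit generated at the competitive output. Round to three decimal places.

$276.135

Market equilibrium (private): 47.938 + 1.831Q = 204.340 - 3.684Q → Q_m = 28.3594.
Total external benefit = MEB × Q_m = 9.737 × 28.3594 = 276.1355.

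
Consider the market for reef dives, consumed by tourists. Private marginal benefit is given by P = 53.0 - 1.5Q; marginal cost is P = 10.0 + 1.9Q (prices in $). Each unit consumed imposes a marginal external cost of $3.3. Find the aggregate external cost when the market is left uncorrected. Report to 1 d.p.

Market equilibrium (private): 10.0 + 1.9Q = 53.0 - 1.5Q → Q_m = 12.6471.
Total external cost = MEC × Q_m = 3.3 × 12.6471 = 41.7354.

$41.7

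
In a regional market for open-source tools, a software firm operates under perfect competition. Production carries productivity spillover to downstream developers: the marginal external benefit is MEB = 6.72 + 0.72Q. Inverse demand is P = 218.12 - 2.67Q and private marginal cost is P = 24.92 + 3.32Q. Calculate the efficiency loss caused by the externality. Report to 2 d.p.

Market equilibrium (private): 24.92 + 3.32Q = 218.12 - 2.67Q → Q_m = 32.2538.
Social marginal cost = private MC − MEB = 18.20 + 2.60Q.
Set SMC = demand: 18.20 + 2.60Q = 218.12 - 2.67Q → Q* = 37.9355.
Between Q* and Q_m the wedge demand − SMC runs linearly from 0 to MEB(Q_m), so the loss is a triangle.
DWL = ½ × 5.6817 × 29.9427 = 85.0627.

DWL = 85.06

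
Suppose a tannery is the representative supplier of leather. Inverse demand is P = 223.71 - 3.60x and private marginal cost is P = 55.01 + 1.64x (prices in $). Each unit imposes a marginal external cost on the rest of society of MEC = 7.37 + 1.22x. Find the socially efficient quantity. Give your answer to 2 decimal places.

Social marginal cost = private MC + MEC = 62.38 + 2.86x.
Set SMC = demand: 62.38 + 2.86x = 223.71 - 3.60x → x* = 24.9737.

x* = 24.97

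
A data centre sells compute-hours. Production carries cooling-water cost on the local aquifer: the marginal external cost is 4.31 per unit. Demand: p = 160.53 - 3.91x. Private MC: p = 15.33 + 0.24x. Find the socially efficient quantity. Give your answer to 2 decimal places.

x* = 33.95

Social marginal cost = private MC + MEC = 19.64 + 0.24x.
Set SMC = demand: 19.64 + 0.24x = 160.53 - 3.91x → x* = 33.9494.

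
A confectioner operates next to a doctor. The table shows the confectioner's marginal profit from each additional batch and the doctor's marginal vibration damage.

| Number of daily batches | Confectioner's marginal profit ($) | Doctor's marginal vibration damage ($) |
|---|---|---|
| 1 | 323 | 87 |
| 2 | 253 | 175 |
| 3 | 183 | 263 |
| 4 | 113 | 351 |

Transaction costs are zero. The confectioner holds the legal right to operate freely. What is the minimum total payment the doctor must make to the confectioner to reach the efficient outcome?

Left alone the confectioner would choose level 4 (marginal profit stays positive).
Efficient level: k* = 2 (marginal profit ≥ marginal vibration damage through 2).
The doctor must at least cover the confectioner's forgone profit from cutting 4→2: 183 + 113 = 296.

$296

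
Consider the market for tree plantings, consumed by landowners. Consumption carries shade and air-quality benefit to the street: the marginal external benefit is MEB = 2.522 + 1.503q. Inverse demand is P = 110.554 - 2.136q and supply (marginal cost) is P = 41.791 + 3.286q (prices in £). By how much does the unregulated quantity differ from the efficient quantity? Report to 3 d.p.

Market equilibrium (private): 41.791 + 3.286q = 110.554 - 2.136q → q_m = 12.6822.
Social marginal benefit = demand + MEB = 113.076 - 0.633q.
Set SMB = MC: 113.076 - 0.633q = 41.791 + 3.286q → q* = 18.1896.
Gap = |12.6822 − 18.1896| = 5.5074.

5.507 units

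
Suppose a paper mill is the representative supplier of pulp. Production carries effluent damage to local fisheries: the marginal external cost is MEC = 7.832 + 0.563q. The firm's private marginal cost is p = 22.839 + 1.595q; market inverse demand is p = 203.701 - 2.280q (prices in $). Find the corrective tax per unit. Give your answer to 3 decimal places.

Social marginal cost = private MC + MEC = 30.671 + 2.158q.
Set SMC = demand: 30.671 + 2.158q = 203.701 - 2.280q → q* = 38.9883.
The Pigouvian tax equals MEC at q*: 7.832 + 0.563×38.9883 = 29.7824.

tax = $29.782 per unit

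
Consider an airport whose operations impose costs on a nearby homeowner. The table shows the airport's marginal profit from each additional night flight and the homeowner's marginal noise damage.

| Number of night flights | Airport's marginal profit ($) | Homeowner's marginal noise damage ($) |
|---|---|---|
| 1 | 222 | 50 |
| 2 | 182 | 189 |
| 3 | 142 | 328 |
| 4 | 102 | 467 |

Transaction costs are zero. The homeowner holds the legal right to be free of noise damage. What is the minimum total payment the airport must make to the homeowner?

Efficient level: marginal profit ≥ marginal noise damage through level 1, so k* = 1.
With the homeowner holding the right, the airport must at least compensate total damage at k*: 50 = 50.

$50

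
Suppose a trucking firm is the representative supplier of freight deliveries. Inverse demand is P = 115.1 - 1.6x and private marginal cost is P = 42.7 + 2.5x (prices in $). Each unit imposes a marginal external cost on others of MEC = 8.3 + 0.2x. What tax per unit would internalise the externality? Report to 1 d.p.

Social marginal cost = private MC + MEC = 51.0 + 2.7x.
Set SMC = demand: 51.0 + 2.7x = 115.1 - 1.6x → x* = 14.9070.
The Pigouvian tax equals MEC at x*: 8.3 + 0.2×14.9070 = 11.2814.

tax = $11.3 per unit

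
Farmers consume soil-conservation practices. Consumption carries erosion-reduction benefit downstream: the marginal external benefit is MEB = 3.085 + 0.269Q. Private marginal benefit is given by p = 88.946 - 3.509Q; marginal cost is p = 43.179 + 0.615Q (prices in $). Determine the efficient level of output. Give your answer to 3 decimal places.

Social marginal benefit = demand + MEB = 92.031 - 3.240Q.
Set SMB = MC: 92.031 - 3.240Q = 43.179 + 0.615Q → Q* = 12.6724.

Q* = 12.672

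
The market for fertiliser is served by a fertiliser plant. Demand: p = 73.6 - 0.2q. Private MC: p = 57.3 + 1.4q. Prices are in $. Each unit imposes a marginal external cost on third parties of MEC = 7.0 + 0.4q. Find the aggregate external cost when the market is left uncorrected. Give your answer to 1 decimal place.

Market equilibrium (private): 57.3 + 1.4q = 73.6 - 0.2q → q_m = 10.1875.
Total external cost = ∫₀^{q_m} (7.0 + 0.4q) dq = 7.0×10.1875 + ½×0.4×10.1875² = 92.0695.

$92.1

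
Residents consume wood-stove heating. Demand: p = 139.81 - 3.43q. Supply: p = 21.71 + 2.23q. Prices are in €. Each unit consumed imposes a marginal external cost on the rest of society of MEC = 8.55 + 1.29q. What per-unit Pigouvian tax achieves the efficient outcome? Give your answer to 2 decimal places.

tax = €28.88 per unit

Social marginal benefit = demand − MEC = 131.26 - 4.72q.
Set SMB = MC: 131.26 - 4.72q = 21.71 + 2.23q → q* = 15.7626.
The Pigouvian tax equals MEC at q*: 8.55 + 1.29×15.7626 = 28.8838.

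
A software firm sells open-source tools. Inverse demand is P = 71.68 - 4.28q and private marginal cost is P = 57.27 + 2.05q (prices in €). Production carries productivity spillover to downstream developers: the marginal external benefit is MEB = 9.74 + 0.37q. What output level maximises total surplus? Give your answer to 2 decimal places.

Social marginal cost = private MC − MEB = 47.53 + 1.68q.
Set SMC = demand: 47.53 + 1.68q = 71.68 - 4.28q → q* = 4.0520.

q* = 4.05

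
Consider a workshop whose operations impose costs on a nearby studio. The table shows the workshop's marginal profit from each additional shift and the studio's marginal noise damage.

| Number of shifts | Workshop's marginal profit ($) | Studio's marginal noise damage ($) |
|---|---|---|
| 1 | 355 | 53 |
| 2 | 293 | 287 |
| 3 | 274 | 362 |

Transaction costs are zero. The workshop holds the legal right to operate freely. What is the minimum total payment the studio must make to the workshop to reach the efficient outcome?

$274

Left alone the workshop would choose level 3 (marginal profit stays positive).
Efficient level: k* = 2 (marginal profit ≥ marginal noise damage through 2).
The studio must at least cover the workshop's forgone profit from cutting 3→2: 274 = 274.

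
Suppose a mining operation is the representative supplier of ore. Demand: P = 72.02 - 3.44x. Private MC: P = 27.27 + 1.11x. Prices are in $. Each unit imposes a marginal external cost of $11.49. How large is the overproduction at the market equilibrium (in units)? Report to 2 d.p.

Market equilibrium (private): 27.27 + 1.11x = 72.02 - 3.44x → x_m = 9.8352.
Social marginal cost = private MC + MEC = 38.76 + 1.11x.
Set SMC = demand: 38.76 + 1.11x = 72.02 - 3.44x → x* = 7.3099.
Gap = |9.8352 − 7.3099| = 2.5253.

2.53 units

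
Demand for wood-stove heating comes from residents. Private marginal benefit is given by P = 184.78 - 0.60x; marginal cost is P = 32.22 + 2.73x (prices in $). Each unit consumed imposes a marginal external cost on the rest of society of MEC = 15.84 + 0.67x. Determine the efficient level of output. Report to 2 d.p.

Social marginal benefit = demand − MEC = 168.94 - 1.27x.
Set SMB = MC: 168.94 - 1.27x = 32.22 + 2.73x → x* = 34.1800.

x* = 34.18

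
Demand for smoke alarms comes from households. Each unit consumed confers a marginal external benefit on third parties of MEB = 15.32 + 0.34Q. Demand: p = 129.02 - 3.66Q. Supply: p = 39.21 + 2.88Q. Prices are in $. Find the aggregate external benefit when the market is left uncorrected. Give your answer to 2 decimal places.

$242.44

Market equilibrium (private): 39.21 + 2.88Q = 129.02 - 3.66Q → Q_m = 13.7324.
Total external benefit = ∫₀^{Q_m} (15.32 + 0.34Q) dQ = 15.32×13.7324 + ½×0.34×13.7324² = 242.4388.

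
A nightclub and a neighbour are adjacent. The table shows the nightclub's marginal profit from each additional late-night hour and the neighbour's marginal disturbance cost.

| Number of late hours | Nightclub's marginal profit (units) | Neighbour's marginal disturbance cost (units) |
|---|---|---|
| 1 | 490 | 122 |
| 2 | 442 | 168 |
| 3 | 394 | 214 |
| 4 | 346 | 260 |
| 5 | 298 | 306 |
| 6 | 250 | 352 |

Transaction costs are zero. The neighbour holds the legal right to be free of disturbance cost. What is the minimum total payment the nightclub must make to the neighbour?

Efficient level: marginal profit ≥ marginal disturbance cost through level 4, so k* = 4.
With the neighbour holding the right, the nightclub must at least compensate total damage at k*: 122 + 168 + 214 + 260 = 764.

764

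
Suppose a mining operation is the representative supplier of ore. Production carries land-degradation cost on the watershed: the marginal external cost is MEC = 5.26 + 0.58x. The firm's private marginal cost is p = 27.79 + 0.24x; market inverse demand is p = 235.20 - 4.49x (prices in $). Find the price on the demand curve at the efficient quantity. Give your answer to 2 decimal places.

P = $64.27

Social marginal cost = private MC + MEC = 33.05 + 0.82x.
Set SMC = demand: 33.05 + 0.82x = 235.20 - 4.49x → x* = 38.0697.
Consumer price on the demand curve at x*: 235.20 − 4.49×38.0697 = 64.2670.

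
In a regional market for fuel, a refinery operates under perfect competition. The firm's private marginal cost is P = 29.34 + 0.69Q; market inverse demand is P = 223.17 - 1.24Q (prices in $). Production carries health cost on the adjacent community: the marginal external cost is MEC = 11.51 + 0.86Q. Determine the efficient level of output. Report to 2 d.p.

Q* = 65.35

Social marginal cost = private MC + MEC = 40.85 + 1.55Q.
Set SMC = demand: 40.85 + 1.55Q = 223.17 - 1.24Q → Q* = 65.3477.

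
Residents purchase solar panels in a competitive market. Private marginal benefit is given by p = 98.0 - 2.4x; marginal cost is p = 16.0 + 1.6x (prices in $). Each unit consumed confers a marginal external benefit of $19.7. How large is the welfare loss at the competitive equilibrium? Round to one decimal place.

DWL = $48.5

Market equilibrium (private): 16.0 + 1.6x = 98.0 - 2.4x → x_m = 20.5000.
Social marginal benefit = demand + MEB = 117.7 - 2.4x.
Set SMB = MC: 117.7 - 2.4x = 16.0 + 1.6x → x* = 25.4250.
Between x* and x_m the wedge SMB − MC runs linearly from 0 to MEB(x_m), so the loss is a triangle.
DWL = ½ × 4.9250 × 19.7000 = 48.5113.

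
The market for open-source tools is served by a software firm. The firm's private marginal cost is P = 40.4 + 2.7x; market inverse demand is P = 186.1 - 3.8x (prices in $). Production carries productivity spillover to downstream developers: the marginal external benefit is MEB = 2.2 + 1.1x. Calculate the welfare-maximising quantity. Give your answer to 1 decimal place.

x* = 27.4

Social marginal cost = private MC − MEB = 38.2 + 1.6x.
Set SMC = demand: 38.2 + 1.6x = 186.1 - 3.8x → x* = 27.3889.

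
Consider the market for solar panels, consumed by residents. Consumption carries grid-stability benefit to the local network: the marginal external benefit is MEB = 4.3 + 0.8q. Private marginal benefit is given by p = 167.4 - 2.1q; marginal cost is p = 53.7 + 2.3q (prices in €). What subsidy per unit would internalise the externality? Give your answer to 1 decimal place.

subsidy = €30.5 per unit

Social marginal benefit = demand + MEB = 171.7 - 1.3q.
Set SMB = MC: 171.7 - 1.3q = 53.7 + 2.3q → q* = 32.7778.
The Pigouvian subsidy equals MEB at q*: 4.3 + 0.8×32.7778 = 30.5222.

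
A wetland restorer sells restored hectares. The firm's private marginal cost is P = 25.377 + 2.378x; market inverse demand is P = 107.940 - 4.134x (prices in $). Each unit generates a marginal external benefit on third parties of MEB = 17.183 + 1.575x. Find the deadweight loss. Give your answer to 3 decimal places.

DWL = $139.787

Market equilibrium (private): 25.377 + 2.378x = 107.940 - 4.134x → x_m = 12.6786.
Social marginal cost = private MC − MEB = 8.194 + 0.803x.
Set SMC = demand: 8.194 + 0.803x = 107.940 - 4.134x → x* = 20.2038.
Between x* and x_m the wedge demand − SMC runs linearly from 0 to MEB(x_m), so the loss is a triangle.
DWL = ½ × 7.5252 × 37.1518 = 139.7874.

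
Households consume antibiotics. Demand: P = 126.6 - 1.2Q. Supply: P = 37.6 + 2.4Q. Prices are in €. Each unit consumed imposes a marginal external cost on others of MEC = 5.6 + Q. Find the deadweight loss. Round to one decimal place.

Market equilibrium (private): 37.6 + 2.4Q = 126.6 - 1.2Q → Q_m = 24.7222.
Social marginal benefit = demand − MEC = 121.0 - 2.2Q.
Set SMB = MC: 121.0 - 2.2Q = 37.6 + 2.4Q → Q* = 18.1304.
The welfare-loss triangle has base |Q_m − Q*| and height MEC(Q_m) (the vertical gap between SMB and MC is zero at Q* and MEC at Q_m).
DWL = ½ × 6.5918 × 30.3222 = 99.9389.

DWL = €99.9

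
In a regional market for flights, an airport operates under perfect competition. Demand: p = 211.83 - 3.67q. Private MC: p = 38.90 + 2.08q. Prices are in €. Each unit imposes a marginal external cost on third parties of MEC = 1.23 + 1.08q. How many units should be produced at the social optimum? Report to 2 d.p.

q* = 25.14

Social marginal cost = private MC + MEC = 40.13 + 3.16q.
Set SMC = demand: 40.13 + 3.16q = 211.83 - 3.67q → q* = 25.1391.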